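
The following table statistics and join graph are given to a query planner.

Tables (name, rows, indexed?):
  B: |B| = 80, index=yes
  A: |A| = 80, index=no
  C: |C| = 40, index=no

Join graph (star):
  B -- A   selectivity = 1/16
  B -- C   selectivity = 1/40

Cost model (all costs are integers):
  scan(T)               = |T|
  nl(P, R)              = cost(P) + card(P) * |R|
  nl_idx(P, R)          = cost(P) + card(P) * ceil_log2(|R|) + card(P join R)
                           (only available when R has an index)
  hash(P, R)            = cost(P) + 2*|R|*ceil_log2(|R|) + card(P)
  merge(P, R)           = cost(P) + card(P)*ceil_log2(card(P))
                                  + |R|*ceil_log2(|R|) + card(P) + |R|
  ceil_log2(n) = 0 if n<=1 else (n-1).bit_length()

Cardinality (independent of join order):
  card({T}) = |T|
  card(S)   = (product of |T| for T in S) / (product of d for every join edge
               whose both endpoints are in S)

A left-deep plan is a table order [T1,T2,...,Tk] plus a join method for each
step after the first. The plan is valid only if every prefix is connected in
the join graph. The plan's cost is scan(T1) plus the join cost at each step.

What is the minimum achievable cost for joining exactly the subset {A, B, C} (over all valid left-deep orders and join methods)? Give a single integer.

Selinger DP over subsets of {A,B,C}:
  {B}: scan cost=80, card=80
  {A}: scan cost=80, card=80
  {C}: scan cost=40, card=40
  {AB}: card=400; try (B,nl_idx)→1040, (B,hash)→1280, (A,hash)→1280, (B,merge)→1360, (A,merge)→1360, (B,nl)→6480 …(+1); best=1040 via (B,nl_idx)
  {BC}: card=80; try (B,nl_idx)→400, (C,hash)→640, (B,merge)→960, (C,merge)→1000, (B,hash)→1200, (B,nl)→3240 …(+1); best=400 via (B,nl_idx)
  {ABC}: card=400; try (A,hash)→1600, (A,merge)→1680, (C,hash)→1920, (C,merge)→5320, (A,nl)→6800, (C,nl)→17040; best=1600 via (A,hash)

1600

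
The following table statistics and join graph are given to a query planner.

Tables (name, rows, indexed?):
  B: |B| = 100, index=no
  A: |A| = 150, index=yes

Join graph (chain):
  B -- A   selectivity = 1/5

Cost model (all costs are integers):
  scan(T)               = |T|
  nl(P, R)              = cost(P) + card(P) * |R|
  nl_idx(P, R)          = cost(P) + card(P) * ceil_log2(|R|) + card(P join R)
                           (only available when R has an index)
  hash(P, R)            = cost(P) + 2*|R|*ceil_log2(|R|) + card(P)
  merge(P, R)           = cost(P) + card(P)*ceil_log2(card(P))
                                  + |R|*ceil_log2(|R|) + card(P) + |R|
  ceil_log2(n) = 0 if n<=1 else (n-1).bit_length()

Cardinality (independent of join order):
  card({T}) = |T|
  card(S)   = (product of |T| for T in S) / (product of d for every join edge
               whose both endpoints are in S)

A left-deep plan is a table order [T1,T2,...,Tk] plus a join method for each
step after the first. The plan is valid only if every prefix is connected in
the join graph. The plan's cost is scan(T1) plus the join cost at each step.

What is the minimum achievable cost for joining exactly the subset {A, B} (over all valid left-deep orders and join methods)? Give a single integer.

Selinger DP over subsets of {A,B}:
  {B}: scan cost=100, card=100
  {A}: scan cost=150, card=150
  {AB}: card=3000; try (B,hash)→1700, (A,merge)→2250, (B,merge)→2300, (A,hash)→2600, (A,nl_idx)→3900, (A,nl)→15100 …(+1); best=1700 via (B,hash)

1700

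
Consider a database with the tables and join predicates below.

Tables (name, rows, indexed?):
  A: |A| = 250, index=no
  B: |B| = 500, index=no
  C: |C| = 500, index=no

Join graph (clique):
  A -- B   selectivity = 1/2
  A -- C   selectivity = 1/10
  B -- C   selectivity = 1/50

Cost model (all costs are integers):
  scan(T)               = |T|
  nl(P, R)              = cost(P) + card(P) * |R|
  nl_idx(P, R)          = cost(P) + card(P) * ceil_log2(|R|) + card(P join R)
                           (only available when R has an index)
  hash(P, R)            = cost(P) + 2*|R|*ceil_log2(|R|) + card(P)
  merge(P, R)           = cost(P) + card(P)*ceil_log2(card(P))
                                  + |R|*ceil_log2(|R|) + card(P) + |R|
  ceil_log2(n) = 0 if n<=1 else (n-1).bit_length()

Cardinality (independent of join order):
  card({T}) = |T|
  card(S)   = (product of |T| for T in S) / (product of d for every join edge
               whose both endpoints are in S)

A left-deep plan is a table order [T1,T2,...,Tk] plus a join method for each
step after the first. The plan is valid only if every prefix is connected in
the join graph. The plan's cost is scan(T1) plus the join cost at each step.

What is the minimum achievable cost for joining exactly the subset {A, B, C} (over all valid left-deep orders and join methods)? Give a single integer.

Selinger DP over subsets of {A,B,C}:
  {A}: scan cost=250, card=250
  {B}: scan cost=500, card=500
  {C}: scan cost=500, card=500
  {AB}: card=62500; try (A,hash)→5000, (B,merge)→7500, (A,merge)→7750, (B,hash)→9500, (B,nl)→125250, (A,nl)→125500; best=5000 via (A,hash)
  {AC}: card=12500; try (A,hash)→5000, (C,merge)→7500, (A,merge)→7750, (C,hash)→9500, (C,nl)→125250, (A,nl)→125500; best=5000 via (A,hash)
  {BC}: card=5000; try (C,hash)→10000, (B,hash)→10000, (C,merge)→10500, (B,merge)→10500, (C,nl)→250500, (B,nl)→250500; best=10000 via (C,hash)
  {ABC}: card=62500; try (A,hash)→19000, (B,hash)→26500, (C,hash)→76500, (A,merge)→82250, (B,merge)→197500, (C,merge)→1072500 …(+3); best=19000 via (A,hash)

19000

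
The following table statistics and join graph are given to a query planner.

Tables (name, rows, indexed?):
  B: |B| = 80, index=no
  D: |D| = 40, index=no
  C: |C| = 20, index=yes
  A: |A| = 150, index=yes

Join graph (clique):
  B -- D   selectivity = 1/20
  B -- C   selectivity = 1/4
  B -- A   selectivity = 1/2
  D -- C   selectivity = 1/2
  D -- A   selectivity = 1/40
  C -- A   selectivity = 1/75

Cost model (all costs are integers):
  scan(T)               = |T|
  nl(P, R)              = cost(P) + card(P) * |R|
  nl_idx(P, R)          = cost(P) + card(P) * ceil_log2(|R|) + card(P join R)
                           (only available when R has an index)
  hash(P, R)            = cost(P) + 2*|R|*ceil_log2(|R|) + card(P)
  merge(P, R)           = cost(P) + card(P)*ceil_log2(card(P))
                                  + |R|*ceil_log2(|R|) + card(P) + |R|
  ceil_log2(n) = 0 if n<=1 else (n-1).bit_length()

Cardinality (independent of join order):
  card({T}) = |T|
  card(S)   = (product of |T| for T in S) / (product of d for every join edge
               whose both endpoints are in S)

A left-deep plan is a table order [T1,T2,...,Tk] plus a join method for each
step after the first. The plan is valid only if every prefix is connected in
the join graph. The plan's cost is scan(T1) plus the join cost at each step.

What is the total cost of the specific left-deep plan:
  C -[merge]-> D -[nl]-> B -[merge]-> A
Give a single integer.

37770

step 1: scan C: cost=20, card=20
step 2: join D via merge
    card(P join D) = 20*40/(2) = 400
    cost = 20 + 20*5 + 40*6 + 20 + 40 = 420
step 3: join B via nl
    card(P join B) = 400*80/(20*4) = 400
    cost = 420 + 400*80 = 32420
step 4: join A via merge
    card(P join A) = 400*150/(2*40*75) = 10
    cost = 32420 + 400*9 + 150*8 + 400 + 150 = 37770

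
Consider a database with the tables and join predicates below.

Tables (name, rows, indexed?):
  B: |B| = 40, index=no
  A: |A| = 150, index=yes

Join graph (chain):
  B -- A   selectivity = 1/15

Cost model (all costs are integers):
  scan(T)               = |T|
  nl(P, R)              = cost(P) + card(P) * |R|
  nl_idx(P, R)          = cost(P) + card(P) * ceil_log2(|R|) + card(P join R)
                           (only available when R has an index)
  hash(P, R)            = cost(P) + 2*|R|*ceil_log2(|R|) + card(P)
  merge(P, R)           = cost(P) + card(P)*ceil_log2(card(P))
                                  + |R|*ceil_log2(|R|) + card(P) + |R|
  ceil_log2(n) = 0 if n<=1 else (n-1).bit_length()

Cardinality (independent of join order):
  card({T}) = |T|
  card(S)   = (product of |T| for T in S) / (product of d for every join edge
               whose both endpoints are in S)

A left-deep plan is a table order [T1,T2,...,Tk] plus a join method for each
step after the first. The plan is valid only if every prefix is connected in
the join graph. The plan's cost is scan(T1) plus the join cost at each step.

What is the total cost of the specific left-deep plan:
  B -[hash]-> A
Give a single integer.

step 1: scan B: cost=40, card=40
step 2: join A via hash
    card(P join A) = 40*150/(15) = 400
    cost = 40 + 2*150*8 + 40 = 2480

2480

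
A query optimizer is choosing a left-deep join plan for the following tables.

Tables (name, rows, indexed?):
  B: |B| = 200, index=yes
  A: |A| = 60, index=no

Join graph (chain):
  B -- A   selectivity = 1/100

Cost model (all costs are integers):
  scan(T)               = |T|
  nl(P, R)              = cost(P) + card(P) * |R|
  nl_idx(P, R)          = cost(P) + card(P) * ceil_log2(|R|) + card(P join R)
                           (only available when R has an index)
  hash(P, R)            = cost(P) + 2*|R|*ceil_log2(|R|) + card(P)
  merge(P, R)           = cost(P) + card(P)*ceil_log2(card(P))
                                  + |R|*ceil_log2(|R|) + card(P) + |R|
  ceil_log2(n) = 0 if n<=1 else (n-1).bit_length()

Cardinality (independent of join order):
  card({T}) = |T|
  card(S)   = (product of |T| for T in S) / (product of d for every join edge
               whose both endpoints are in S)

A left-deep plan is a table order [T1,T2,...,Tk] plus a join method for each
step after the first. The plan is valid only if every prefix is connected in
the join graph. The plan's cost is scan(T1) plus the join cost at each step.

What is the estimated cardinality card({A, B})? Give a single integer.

120

Tables in S: A(60), B(200)
Edges inside S: B-A(d=100)
numerator = 60 * 200 = 12000
denominator = 100 = 100
card(S) = 12000 / 100 = 120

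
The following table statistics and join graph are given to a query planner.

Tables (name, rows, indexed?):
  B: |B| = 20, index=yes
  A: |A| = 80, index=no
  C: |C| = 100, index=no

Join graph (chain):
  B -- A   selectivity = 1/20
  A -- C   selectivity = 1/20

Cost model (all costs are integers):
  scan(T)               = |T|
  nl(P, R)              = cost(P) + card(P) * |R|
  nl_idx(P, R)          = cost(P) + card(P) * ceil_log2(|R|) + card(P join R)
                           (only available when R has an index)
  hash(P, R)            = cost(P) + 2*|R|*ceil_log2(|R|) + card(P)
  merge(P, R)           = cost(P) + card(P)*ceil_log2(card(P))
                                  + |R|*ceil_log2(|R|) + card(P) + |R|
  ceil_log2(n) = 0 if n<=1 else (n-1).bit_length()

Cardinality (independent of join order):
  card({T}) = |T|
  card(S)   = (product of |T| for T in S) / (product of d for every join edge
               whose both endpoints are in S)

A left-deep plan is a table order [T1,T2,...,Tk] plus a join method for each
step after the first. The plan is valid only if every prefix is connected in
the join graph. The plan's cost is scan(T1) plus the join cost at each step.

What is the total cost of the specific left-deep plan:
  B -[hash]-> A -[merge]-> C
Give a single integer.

2600

step 1: scan B: cost=20, card=20
step 2: join A via hash
    card(P join A) = 20*80/(20) = 80
    cost = 20 + 2*80*7 + 20 = 1160
step 3: join C via merge
    card(P join C) = 80*100/(20) = 400
    cost = 1160 + 80*7 + 100*7 + 80 + 100 = 2600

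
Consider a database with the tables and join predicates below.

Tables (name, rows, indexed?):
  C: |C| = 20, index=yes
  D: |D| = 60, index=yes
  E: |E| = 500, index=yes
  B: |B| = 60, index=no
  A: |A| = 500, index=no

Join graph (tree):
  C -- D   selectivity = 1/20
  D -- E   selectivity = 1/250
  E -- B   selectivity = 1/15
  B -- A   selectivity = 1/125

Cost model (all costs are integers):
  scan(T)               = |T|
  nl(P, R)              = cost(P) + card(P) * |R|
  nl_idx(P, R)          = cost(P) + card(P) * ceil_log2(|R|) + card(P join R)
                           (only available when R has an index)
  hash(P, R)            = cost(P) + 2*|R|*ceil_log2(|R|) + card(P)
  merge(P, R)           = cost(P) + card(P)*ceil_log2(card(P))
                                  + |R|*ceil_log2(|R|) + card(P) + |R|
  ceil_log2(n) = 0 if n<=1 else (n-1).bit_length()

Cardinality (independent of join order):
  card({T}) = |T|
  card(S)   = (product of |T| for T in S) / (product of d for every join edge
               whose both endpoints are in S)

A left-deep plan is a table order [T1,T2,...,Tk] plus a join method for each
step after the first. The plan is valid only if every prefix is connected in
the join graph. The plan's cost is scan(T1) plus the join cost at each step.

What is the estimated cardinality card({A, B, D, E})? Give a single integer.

1920

Tables in S: A(500), B(60), D(60), E(500)
Edges inside S: D-E(d=250), E-B(d=15), B-A(d=125)
numerator = 500 * 60 * 60 * 500 = 900000000
denominator = 250 * 15 * 125 = 468750
card(S) = 900000000 / 468750 = 1920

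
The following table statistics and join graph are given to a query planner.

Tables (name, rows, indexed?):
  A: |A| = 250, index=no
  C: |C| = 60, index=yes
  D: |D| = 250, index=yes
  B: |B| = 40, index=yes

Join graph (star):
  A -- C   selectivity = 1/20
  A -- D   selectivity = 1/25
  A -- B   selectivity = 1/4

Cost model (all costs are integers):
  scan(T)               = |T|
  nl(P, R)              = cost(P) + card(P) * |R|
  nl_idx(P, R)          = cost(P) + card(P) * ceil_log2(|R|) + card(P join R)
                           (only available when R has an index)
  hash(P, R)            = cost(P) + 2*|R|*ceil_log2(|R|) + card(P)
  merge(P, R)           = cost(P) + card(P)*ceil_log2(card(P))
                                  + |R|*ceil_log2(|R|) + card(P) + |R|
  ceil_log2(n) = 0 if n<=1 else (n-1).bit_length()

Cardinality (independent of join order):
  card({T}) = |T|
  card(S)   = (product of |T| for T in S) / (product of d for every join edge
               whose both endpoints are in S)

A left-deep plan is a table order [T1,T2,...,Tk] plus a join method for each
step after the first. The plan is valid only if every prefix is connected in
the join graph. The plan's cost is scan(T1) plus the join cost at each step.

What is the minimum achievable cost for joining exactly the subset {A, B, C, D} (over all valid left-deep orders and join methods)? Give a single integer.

Selinger DP over subsets of {A,B,C,D}:
  {A}: scan cost=250, card=250
  {C}: scan cost=60, card=60
  {D}: scan cost=250, card=250
  {B}: scan cost=40, card=40
  {AC}: card=750; try (C,hash)→1220, (C,nl_idx)→2500, (A,merge)→2730, (C,merge)→2920, (A,hash)→4120, (A,nl)→15060 …(+1); best=1220 via (C,hash)
  {AD}: card=2500; try (D,hash)→4500, (A,hash)→4500, (D,merge)→4750, (D,nl_idx)→4750, (A,merge)→4750, (D,nl)→62750 …(+1); best=4500 via (D,hash)
  {AB}: card=2500; try (B,hash)→980, (A,merge)→2570, (B,merge)→2780, (A,hash)→4080, (B,nl_idx)→4250, (A,nl)→10040 …(+1); best=980 via (B,hash)
  {ACD}: card=7500; try (D,hash)→5970, (C,hash)→7720, (D,merge)→11720, (D,nl_idx)→14720, (C,nl_idx)→27000, (C,merge)→37420 …(+2); best=5970 via (D,hash)
  {ABC}: card=7500; try (B,hash)→2450, (C,hash)→4200, (B,merge)→9750, (B,nl_idx)→13220, (C,nl_idx)→23480, (B,nl)→31220 …(+2); best=2450 via (B,hash)
  {ABD}: card=25000; try (D,hash)→7480, (B,hash)→7480, (D,merge)→35730, (B,merge)→37280, (B,nl_idx)→44500, (D,nl_idx)→45980 …(+2); best=7480 via (D,hash)
  {ABCD}: card=75000; try (D,hash)→13950, (B,hash)→13950, (C,hash)→33200, (D,merge)→109700, (B,merge)→111250, (B,nl_idx)→125970 …(+6); best=13950 via (D,hash)

13950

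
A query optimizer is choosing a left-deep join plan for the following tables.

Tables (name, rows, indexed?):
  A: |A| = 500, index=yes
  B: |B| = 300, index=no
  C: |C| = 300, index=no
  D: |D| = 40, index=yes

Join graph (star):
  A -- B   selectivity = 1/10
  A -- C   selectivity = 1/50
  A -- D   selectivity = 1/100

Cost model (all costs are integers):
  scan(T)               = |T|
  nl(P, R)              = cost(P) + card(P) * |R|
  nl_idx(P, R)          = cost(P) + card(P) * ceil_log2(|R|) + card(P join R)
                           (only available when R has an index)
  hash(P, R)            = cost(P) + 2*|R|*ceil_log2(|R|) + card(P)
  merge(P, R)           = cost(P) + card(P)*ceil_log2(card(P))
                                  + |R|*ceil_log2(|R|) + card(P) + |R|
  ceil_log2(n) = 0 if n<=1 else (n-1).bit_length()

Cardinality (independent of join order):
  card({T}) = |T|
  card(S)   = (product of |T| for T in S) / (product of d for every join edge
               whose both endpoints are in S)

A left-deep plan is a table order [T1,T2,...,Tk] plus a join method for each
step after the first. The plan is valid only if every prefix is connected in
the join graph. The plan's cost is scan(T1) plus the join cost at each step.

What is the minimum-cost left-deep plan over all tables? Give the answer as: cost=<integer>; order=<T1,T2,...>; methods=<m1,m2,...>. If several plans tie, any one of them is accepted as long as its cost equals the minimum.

cost=12000; order=D,A,C,B; methods=nl_idx,merge,hash

Selinger DP (subsets sized 1..n):
  {A}: scan cost=500, card=500
  {B}: scan cost=300, card=300
  {C}: scan cost=300, card=300
  {D}: scan cost=40, card=40
  {AB}: card=15000; try (B,hash)→6400, (A,merge)→8300, (B,merge)→8500, (A,hash)→9600, (A,nl_idx)→18000, (A,nl)→150300 …(+1); best=6400 via (B,hash)
  {AC}: card=3000; try (A,nl_idx)→6000, (C,hash)→6400, (A,merge)→8300, (C,merge)→8500, (A,hash)→9600, (A,nl)→150300 …(+1); best=6000 via (A,nl_idx)
  {AD}: card=200; try (A,nl_idx)→600, (D,hash)→1480, (D,nl_idx)→3700, (A,merge)→5320, (D,merge)→5780, (A,hash)→9080 …(+2); best=600 via (A,nl_idx)
  {ABC}: card=90000; try (B,hash)→14400, (C,hash)→26800, (B,merge)→48000, (C,merge)→234400, (B,nl)→906000, (C,nl)→4506400; best=14400 via (B,hash)
  {ABD}: card=6000; try (B,merge)→5400, (B,hash)→6200, (D,hash)→21880, (B,nl)→60600, (D,nl_idx)→102400, (D,merge)→231680 …(+1); best=5400 via (B,merge)
  {ACD}: card=1200; try (C,merge)→5400, (C,hash)→6200, (D,hash)→9480, (D,nl_idx)→25200, (D,merge)→45280, (C,nl)→60600 …(+1); best=5400 via (C,merge)
  {ABCD}: card=36000; try (B,hash)→12000, (C,hash)→16800, (B,merge)→22800, (C,merge)→92400, (D,hash)→104880, (B,nl)→365400 …(+4); best=12000 via (B,hash)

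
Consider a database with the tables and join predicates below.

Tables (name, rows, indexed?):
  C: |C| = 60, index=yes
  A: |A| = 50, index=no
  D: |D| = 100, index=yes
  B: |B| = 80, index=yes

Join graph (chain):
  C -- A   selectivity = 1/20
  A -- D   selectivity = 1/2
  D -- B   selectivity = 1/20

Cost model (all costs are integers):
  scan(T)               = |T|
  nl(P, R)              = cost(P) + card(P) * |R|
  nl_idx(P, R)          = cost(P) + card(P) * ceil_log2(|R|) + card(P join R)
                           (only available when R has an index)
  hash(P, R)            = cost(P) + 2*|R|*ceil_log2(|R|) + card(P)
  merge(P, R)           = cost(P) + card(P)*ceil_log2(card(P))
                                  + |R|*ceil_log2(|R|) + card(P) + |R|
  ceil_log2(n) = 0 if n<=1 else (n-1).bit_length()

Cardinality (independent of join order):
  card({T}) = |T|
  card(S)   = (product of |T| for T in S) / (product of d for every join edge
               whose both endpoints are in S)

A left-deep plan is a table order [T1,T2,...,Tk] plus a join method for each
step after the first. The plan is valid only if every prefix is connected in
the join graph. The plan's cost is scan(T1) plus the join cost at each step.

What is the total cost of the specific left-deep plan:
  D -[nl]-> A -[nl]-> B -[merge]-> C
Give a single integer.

step 1: scan D: cost=100, card=100
step 2: join A via nl
    card(P join A) = 100*50/(2) = 2500
    cost = 100 + 100*50 = 5100
step 3: join B via nl
    card(P join B) = 2500*80/(20) = 10000
    cost = 5100 + 2500*80 = 205100
step 4: join C via merge
    card(P join C) = 10000*60/(20) = 30000
    cost = 205100 + 10000*14 + 60*6 + 10000 + 60 = 355520

355520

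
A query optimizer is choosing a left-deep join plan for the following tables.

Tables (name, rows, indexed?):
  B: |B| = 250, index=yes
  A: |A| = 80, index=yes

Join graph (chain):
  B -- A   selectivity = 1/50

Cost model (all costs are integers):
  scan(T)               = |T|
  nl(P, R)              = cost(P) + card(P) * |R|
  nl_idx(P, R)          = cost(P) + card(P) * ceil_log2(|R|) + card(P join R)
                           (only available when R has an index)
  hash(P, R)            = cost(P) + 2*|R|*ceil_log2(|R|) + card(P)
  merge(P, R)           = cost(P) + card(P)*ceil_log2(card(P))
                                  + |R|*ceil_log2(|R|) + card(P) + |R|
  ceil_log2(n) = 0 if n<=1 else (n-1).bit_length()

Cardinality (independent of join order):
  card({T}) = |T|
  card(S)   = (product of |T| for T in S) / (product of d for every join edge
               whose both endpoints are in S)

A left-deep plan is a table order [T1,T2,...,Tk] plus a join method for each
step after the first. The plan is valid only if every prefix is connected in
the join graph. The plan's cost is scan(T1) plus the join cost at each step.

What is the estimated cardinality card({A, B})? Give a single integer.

400

Tables in S: A(80), B(250)
Edges inside S: B-A(d=50)
numerator = 80 * 250 = 20000
denominator = 50 = 50
card(S) = 20000 / 50 = 400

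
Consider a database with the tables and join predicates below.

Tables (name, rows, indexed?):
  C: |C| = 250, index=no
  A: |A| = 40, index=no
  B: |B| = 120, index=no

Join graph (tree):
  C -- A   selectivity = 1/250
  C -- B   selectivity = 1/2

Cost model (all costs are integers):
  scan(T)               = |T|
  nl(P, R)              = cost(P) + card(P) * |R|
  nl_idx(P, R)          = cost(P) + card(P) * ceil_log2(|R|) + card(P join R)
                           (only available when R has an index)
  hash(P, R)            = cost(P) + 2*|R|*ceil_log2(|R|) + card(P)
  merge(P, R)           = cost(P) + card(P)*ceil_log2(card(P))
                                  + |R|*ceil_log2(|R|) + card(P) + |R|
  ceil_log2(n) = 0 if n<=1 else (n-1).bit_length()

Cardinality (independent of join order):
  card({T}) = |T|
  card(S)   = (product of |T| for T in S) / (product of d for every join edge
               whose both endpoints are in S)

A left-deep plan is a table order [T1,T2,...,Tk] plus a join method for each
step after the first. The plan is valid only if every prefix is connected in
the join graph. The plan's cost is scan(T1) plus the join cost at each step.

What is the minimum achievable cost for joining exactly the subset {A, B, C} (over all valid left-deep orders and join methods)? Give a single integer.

Selinger DP over subsets of {A,B,C}:
  {C}: scan cost=250, card=250
  {A}: scan cost=40, card=40
  {B}: scan cost=120, card=120
  {AC}: card=40; try (A,hash)→980, (C,merge)→2570, (A,merge)→2780, (C,hash)→4080, (C,nl)→10040, (A,nl)→10250; best=980 via (A,hash)
  {BC}: card=15000; try (B,hash)→2180, (C,merge)→3330, (B,merge)→3460, (C,hash)→4240, (C,nl)→30120, (B,nl)→30250; best=2180 via (B,hash)
  {ABC}: card=2400; try (B,merge)→2220, (B,hash)→2700, (B,nl)→5780, (A,hash)→17660, (A,merge)→227460, (A,nl)→602180; best=2220 via (B,merge)

2220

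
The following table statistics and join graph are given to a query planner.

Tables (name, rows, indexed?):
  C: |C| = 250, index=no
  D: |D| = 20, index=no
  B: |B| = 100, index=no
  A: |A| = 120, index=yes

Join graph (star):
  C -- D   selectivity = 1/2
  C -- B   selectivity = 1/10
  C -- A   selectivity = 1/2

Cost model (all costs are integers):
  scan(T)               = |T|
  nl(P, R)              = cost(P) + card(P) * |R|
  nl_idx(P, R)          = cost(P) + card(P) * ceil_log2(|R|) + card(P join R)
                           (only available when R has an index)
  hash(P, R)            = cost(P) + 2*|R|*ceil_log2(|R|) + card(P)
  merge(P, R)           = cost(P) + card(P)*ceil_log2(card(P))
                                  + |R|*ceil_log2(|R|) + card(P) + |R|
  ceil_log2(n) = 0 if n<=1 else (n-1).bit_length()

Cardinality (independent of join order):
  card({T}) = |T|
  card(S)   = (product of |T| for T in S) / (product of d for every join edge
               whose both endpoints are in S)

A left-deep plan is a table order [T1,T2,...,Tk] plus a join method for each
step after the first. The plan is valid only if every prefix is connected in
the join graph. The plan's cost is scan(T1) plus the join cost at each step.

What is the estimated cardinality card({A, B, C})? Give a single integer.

150000

Tables in S: A(120), B(100), C(250)
Edges inside S: C-B(d=10), C-A(d=2)
numerator = 120 * 100 * 250 = 3000000
denominator = 10 * 2 = 20
card(S) = 3000000 / 20 = 150000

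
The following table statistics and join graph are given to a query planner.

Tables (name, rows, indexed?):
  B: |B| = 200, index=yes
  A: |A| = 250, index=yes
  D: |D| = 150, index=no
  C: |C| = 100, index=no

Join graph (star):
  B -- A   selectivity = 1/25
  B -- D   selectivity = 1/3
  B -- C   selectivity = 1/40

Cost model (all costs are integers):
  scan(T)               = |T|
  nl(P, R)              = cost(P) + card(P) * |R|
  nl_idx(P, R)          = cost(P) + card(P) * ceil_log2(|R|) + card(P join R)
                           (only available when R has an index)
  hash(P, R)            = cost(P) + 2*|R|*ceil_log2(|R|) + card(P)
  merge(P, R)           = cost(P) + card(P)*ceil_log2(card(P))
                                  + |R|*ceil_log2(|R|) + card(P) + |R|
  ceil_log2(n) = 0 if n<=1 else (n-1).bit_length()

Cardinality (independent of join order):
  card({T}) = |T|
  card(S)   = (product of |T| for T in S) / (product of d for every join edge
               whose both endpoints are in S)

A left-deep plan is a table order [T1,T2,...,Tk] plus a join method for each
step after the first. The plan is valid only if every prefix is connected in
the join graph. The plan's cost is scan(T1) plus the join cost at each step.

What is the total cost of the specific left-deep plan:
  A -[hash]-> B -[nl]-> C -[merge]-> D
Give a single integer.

step 1: scan A: cost=250, card=250
step 2: join B via hash
    card(P join B) = 250*200/(25) = 2000
    cost = 250 + 2*200*8 + 250 = 3700
step 3: join C via nl
    card(P join C) = 2000*100/(40) = 5000
    cost = 3700 + 2000*100 = 203700
step 4: join D via merge
    card(P join D) = 5000*150/(3) = 250000
    cost = 203700 + 5000*13 + 150*8 + 5000 + 150 = 275050

275050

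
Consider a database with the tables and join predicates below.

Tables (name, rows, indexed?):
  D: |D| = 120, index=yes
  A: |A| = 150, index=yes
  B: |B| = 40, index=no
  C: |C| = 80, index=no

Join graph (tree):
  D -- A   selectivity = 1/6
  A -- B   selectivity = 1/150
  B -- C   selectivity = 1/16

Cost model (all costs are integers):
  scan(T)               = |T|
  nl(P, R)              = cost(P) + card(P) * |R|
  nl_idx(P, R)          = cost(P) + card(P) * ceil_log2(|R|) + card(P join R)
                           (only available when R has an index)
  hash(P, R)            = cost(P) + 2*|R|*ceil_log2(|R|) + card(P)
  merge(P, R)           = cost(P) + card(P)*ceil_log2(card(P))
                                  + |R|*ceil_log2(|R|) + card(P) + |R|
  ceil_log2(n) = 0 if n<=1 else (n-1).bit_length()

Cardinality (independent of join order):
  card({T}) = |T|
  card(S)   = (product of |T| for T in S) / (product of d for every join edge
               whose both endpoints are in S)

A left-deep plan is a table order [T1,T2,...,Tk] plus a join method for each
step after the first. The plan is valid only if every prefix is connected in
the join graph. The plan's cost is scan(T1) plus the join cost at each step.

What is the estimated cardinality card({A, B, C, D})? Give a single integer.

4000

Tables in S: A(150), B(40), C(80), D(120)
Edges inside S: D-A(d=6), A-B(d=150), B-C(d=16)
numerator = 150 * 40 * 80 * 120 = 57600000
denominator = 6 * 150 * 16 = 14400
card(S) = 57600000 / 14400 = 4000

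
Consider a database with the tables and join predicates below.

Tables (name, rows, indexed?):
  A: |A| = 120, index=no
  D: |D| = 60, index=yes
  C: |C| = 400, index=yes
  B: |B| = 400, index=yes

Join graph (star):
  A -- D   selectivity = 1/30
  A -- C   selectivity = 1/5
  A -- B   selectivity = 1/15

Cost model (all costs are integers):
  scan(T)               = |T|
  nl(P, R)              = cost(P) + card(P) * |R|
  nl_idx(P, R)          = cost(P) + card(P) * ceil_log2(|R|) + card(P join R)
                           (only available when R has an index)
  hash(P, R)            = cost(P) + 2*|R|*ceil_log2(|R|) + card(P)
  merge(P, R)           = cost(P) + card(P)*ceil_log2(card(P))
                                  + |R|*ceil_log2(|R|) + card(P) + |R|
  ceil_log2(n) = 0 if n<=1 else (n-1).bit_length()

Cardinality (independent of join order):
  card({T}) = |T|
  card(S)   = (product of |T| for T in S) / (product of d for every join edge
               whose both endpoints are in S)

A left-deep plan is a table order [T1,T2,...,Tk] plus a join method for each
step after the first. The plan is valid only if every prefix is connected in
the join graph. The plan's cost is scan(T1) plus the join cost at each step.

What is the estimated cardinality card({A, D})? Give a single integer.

240

Tables in S: A(120), D(60)
Edges inside S: A-D(d=30)
numerator = 120 * 60 = 7200
denominator = 30 = 30
card(S) = 7200 / 30 = 240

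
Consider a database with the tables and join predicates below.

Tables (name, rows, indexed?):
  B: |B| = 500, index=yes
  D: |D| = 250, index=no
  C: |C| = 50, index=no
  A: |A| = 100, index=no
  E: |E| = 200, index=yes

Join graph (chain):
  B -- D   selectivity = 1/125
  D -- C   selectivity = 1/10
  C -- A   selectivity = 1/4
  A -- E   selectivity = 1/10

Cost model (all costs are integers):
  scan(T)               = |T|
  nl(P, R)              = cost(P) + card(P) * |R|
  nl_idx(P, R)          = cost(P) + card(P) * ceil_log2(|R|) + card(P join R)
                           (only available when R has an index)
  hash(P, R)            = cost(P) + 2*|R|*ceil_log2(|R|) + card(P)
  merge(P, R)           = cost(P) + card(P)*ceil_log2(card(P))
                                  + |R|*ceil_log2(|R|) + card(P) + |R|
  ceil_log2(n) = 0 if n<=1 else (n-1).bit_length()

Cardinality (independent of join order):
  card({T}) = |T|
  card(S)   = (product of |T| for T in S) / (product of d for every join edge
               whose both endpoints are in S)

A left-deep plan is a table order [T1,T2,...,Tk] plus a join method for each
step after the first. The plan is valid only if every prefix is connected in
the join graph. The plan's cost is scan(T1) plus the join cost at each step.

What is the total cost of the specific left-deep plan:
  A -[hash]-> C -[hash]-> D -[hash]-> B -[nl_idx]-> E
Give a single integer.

step 1: scan A: cost=100, card=100
step 2: join C via hash
    card(P join C) = 100*50/(4) = 1250
    cost = 100 + 2*50*6 + 100 = 800
step 3: join D via hash
    card(P join D) = 1250*250/(10) = 31250
    cost = 800 + 2*250*8 + 1250 = 6050
step 4: join B via hash
    card(P join B) = 31250*500/(125) = 125000
    cost = 6050 + 2*500*9 + 31250 = 46300
step 5: join E via nl_idx
    card(P join E) = 125000*200/(10) = 2500000
    cost = 46300 + 125000*8 + 2500000 = 3546300

3546300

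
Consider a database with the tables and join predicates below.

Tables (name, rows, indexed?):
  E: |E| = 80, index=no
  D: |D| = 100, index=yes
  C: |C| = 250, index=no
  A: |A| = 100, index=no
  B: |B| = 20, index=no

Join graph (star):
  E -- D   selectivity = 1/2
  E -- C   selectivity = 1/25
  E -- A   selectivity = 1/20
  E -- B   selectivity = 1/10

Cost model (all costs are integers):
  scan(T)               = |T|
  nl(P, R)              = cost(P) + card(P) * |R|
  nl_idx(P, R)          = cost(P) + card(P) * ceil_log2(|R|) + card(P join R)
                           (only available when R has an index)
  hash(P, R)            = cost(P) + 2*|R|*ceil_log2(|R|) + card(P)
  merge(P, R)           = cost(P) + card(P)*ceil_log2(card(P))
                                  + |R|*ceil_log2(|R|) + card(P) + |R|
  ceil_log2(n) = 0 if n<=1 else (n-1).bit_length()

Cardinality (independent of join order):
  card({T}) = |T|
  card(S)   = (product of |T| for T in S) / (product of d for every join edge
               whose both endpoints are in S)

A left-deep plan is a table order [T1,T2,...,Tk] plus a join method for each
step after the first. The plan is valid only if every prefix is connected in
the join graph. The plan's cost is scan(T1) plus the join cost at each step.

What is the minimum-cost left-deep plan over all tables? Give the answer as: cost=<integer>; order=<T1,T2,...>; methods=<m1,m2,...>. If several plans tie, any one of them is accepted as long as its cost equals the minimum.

Selinger DP (subsets sized 1..n):
  {E}: scan cost=80, card=80
  {D}: scan cost=100, card=100
  {C}: scan cost=250, card=250
  {A}: scan cost=100, card=100
  {B}: scan cost=20, card=20
  {DE}: card=4000; try (E,hash)→1320, (D,merge)→1520, (E,merge)→1540, (D,hash)→1560, (D,nl_idx)→4640, (D,nl)→8080 …(+1); best=1320 via (E,hash)
  {CE}: card=800; try (E,hash)→1620, (C,merge)→2970, (E,merge)→3140, (C,hash)→4160, (C,nl)→20080, (E,nl)→20250; best=1620 via (E,hash)
  {AE}: card=400; try (E,hash)→1320, (A,merge)→1520, (E,merge)→1540, (A,hash)→1560, (A,nl)→8080, (E,nl)→8100; best=1320 via (E,hash)
  {BE}: card=160; try (B,hash)→360, (E,merge)→780, (B,merge)→840, (E,hash)→1160, (E,nl)→1620, (B,nl)→1680; best=360 via (B,hash)
  {CDE}: card=40000; try (D,hash)→3820, (C,hash)→9320, (D,merge)→11220, (D,nl_idx)→47220, (C,merge)→55570, (D,nl)→81620 …(+1); best=3820 via (D,hash)
  {ADE}: card=20000; try (D,hash)→3120, (D,merge)→6120, (A,hash)→6720, (D,nl_idx)→24120, (D,nl)→41320, (A,merge)→54120 …(+1); best=3120 via (D,hash)
  {BDE}: card=8000; try (D,hash)→1920, (D,merge)→2600, (B,hash)→5520, (D,nl_idx)→9480, (D,nl)→16360, (B,merge)→53440 …(+1); best=1920 via (D,hash)
  {ACE}: card=4000; try (A,hash)→3820, (C,hash)→5720, (C,merge)→7570, (A,merge)→11220, (A,nl)→81620, (C,nl)→101320; best=3820 via (A,hash)
  {BCE}: card=1600; try (B,hash)→2620, (C,merge)→4050, (C,hash)→4520, (B,merge)→10540, (B,nl)→17620, (C,nl)→40360; best=2620 via (B,hash)
  {ABE}: card=800; try (B,hash)→1920, (A,hash)→1920, (A,merge)→2600, (B,merge)→5440, (B,nl)→9320, (A,nl)→16360; best=1920 via (B,hash)
  {ACDE}: card=200000; try (D,hash)→9220, (C,hash)→27120, (A,hash)→45220, (D,merge)→56620, (D,nl_idx)→231820, (C,merge)→325370 …(+4); best=9220 via (D,hash)
  {BCDE}: card=80000; try (D,hash)→5620, (C,hash)→13920, (D,merge)→22620, (B,hash)→44020, (D,nl_idx)→93820, (C,merge)→116170 …(+4); best=5620 via (D,hash)
  {ABDE}: card=40000; try (D,hash)→4120, (A,hash)→11320, (D,merge)→11520, (B,hash)→23320, (D,nl_idx)→47520, (D,nl)→81920 …(+4); best=4120 via (D,hash)
  {ABCE}: card=8000; try (A,hash)→5620, (C,hash)→6720, (B,hash)→8020, (C,merge)→12970, (A,merge)→22620, (B,merge)→55940 …(+3); best=5620 via (A,hash)
  {ABCDE}: card=400000; try (D,hash)→15020, (C,hash)→48120, (A,hash)→87020, (D,merge)→118420, (B,hash)→209420, (D,nl_idx)→461620 …(+7); best=15020 via (D,hash)

cost=15020; order=C,E,B,A,D; methods=hash,hash,hash,hash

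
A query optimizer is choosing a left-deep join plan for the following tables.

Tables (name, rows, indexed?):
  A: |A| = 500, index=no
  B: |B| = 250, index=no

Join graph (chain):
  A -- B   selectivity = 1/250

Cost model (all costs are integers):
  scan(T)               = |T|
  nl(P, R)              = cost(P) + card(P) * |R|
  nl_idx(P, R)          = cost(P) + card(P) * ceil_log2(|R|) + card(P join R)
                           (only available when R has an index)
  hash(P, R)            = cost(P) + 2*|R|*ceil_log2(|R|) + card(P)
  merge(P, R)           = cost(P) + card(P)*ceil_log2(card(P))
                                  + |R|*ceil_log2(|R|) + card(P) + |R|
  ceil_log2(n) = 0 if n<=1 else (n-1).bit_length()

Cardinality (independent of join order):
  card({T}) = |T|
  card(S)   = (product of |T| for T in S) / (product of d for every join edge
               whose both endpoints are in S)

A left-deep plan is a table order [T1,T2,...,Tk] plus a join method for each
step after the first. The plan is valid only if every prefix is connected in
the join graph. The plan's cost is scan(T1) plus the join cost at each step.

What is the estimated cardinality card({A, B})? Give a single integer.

Tables in S: A(500), B(250)
Edges inside S: A-B(d=250)
numerator = 500 * 250 = 125000
denominator = 250 = 250
card(S) = 125000 / 250 = 500

500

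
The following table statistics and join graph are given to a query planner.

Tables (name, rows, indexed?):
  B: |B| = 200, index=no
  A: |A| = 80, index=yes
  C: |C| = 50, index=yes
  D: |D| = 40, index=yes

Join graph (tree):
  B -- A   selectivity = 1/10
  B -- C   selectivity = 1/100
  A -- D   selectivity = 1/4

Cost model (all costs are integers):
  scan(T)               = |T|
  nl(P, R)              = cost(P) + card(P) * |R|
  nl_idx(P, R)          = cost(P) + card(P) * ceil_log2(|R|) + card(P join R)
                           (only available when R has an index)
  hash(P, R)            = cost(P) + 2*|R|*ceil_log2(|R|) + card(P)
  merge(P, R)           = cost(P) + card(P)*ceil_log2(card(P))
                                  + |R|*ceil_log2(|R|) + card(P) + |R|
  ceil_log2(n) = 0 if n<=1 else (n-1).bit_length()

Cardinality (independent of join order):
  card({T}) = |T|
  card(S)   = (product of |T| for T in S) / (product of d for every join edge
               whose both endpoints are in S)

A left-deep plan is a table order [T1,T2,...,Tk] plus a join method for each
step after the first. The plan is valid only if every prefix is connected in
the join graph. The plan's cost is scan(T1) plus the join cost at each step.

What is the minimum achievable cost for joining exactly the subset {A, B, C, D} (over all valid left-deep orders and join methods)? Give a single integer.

3500

Selinger DP over subsets of {A,B,C,D}:
  {B}: scan cost=200, card=200
  {A}: scan cost=80, card=80
  {C}: scan cost=50, card=50
  {D}: scan cost=40, card=40
  {AB}: card=1600; try (A,hash)→1520, (B,merge)→2520, (A,merge)→2640, (A,nl_idx)→3200, (B,hash)→3360, (B,nl)→16080 …(+1); best=1520 via (A,hash)
  {BC}: card=100; try (C,hash)→1000, (C,nl_idx)→1500, (B,merge)→2200, (C,merge)→2350, (B,hash)→3300, (B,nl)→10050 …(+1); best=1000 via (C,hash)
  {AD}: card=800; try (D,hash)→640, (A,merge)→960, (D,merge)→1000, (A,nl_idx)→1120, (A,hash)→1200, (D,nl_idx)→1360 …(+2); best=640 via (D,hash)
  {ABC}: card=800; try (A,hash)→2220, (A,merge)→2440, (A,nl_idx)→2500, (C,hash)→3720, (A,nl)→9000, (C,nl_idx)→11920 …(+2); best=2220 via (A,hash)
  {ABD}: card=16000; try (D,hash)→3600, (B,hash)→4640, (B,merge)→11240, (D,merge)→21000, (D,nl_idx)→27120, (D,nl)→65520 …(+1); best=3600 via (D,hash)
  {ABCD}: card=8000; try (D,hash)→3500, (D,merge)→11300, (D,nl_idx)→15020, (C,hash)→20200, (D,nl)→34220, (C,nl_idx)→107600 …(+2); best=3500 via (D,hash)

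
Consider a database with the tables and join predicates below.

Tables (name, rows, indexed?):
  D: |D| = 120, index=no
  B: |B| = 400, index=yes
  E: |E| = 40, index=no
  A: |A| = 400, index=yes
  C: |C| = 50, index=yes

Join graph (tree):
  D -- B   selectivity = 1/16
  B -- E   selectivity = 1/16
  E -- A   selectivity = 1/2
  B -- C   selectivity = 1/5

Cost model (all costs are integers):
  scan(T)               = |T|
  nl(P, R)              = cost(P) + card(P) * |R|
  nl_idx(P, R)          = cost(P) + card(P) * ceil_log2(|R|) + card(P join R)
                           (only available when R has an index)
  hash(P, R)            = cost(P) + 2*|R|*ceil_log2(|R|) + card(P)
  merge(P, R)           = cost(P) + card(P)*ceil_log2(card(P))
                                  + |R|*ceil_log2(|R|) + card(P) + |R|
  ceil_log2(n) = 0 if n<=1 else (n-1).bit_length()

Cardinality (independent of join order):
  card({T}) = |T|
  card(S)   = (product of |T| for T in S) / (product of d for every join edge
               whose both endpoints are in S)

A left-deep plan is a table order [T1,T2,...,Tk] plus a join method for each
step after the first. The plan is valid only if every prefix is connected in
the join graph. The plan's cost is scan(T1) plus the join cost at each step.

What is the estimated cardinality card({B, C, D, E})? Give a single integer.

Tables in S: B(400), C(50), D(120), E(40)
Edges inside S: D-B(d=16), B-E(d=16), B-C(d=5)
numerator = 400 * 50 * 120 * 40 = 96000000
denominator = 16 * 16 * 5 = 1280
card(S) = 96000000 / 1280 = 75000

75000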